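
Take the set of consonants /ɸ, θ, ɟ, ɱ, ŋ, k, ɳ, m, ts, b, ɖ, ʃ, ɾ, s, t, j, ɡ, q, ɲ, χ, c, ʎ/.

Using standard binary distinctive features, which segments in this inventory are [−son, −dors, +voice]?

b, ɖ

Checking each segment against [−sonorant], [−dorsal], [+voice]: /b/ (voiced bilabial stop), /ɖ/ (voiced retroflex stop) satisfy every feature; every other segment in the inventory fails at least one.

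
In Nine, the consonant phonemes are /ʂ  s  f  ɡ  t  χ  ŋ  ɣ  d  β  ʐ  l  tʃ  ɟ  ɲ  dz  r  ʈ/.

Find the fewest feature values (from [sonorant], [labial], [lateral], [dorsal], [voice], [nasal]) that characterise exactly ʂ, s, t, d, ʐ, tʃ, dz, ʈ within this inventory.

Every target segment is [−sonorant], [−labial], [−dorsal]; each remaining inventory member fails at least one of these. Each conjunct is needed — [−labial, −dorsal] alone would also admit /l, r/; [−sonorant, −dorsal] alone would also admit /f, β/; [−sonorant, −labial] alone would also admit /ɡ, χ, ɣ, ɟ/ — and no other combination of two listed features has exactly this extension, so three is the minimum.

[−sonorant, −labial, −dorsal]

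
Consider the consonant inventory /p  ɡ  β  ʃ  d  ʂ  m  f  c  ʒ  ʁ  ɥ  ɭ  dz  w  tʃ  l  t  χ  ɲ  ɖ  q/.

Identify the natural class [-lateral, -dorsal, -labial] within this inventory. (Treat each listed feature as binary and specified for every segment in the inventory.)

ʃ, d, ʂ, ʒ, dz, tʃ, t, ɖ

The [-lateral] segments are /p, ɡ, β, ʃ, d, ʂ, m, f, c, ʒ, ʁ, ɥ, dz, w, tʃ, t, χ, ɲ, ɖ, q/.
Intersecting with [-dorsal] gives /p, β, ʃ, d, ʂ, m, f, ʒ, dz, tʃ, t, ɖ/.
Then [-labial] leaves /ʃ, d, ʂ, ʒ, dz, tʃ, t, ɖ/.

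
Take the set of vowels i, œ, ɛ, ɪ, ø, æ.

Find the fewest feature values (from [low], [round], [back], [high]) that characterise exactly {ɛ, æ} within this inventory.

Every target segment is [−high], [−round]; each remaining inventory member fails at least one of these. Each conjunct is needed — [−round] alone would also admit /i, ɪ/; [−high] alone would also admit /œ, ø/ — and no other single listed feature has exactly this extension, so two is the minimum.

[−high, −round]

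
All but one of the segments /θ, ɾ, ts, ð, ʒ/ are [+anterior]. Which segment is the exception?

ʒ

/θ, ts, ɾ, ð/ are all [+anterior]; /ʒ/ (voiced postalveolar fricative) is [−anterior].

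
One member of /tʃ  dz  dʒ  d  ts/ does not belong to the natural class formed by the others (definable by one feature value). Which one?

d

The remaining segments after removing /d/ share [+delayed release]; /d/ (voiced alveolar stop) is [−delayed release]. For every other candidate removal, the leftover set fails to share any single feature value that the removed segment lacks.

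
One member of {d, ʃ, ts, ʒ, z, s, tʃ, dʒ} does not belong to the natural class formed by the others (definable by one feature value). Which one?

[strident] groups all but one: /z, dʒ, ts, s, tʃ, ʒ, ʃ/ share [+strident] while /d/ (voiced alveolar stop) alone is [−strident]. Removing any other segment would not leave a single-feature class that excludes it.

d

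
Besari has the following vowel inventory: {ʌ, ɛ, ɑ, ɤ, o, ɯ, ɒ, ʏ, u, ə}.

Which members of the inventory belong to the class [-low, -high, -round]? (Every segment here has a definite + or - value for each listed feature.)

Among the inventory, the [-low] segments are /ʌ, ɛ, ɤ, o, ɯ, ʏ, u, ə/.
Among these, [-high] gives /ʌ, ɛ, ɤ, o, ə/.
Within that set, [-round] leaves /ʌ, ɛ, ɤ, ə/.

ʌ, ɛ, ɤ, ə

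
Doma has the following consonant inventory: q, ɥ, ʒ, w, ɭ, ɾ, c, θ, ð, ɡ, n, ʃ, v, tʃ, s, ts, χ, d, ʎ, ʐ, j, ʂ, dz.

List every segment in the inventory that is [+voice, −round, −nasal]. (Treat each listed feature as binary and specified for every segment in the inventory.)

The [+voice] segments are /ɥ, ʒ, w, ɭ, ɾ, ð, ɡ, n, v, d, ʎ, ʐ, j, dz/.
Among these, [−round] gives /ʒ, ɭ, ɾ, ð, ɡ, n, v, d, ʎ, ʐ, j, dz/.
Among these, [−nasal] leaves /ʒ, ɭ, ɾ, ð, ɡ, v, d, ʎ, ʐ, j, dz/.

ʒ, ɭ, ɾ, ð, ɡ, v, d, ʎ, ʐ, j, dz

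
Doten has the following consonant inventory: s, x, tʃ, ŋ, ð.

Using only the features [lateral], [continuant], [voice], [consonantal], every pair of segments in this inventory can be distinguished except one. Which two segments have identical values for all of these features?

x, s

On the given features, /x/ and /s/ have an identical profile: [−lateral], [+continuant], [−voice], [+consonantal]. No other two segments in the inventory coincide on all 4 features. (They do differ in [strident], [coronal] and [dorsal], which are not among the given features.)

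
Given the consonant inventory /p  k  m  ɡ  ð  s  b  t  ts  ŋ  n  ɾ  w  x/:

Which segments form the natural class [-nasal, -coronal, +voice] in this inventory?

ɡ, b, w

Checking each segment against [-nasal], [-coronal], [+voice]: /ɡ/ (voiced velar stop), /b/ (voiced bilabial stop), /w/ (labial-velar glide) satisfy every feature; every other segment in the inventory fails at least one.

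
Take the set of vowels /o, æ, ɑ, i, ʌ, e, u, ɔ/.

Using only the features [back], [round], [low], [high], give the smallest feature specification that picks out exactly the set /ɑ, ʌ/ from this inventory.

[+back, −round]

/ɑ, ʌ/ are all [+back], [−round], and no other segment in the inventory matches both values. Dropping any one of them over-generates: [−round] alone would also admit /æ, i, e/; [+back] alone would also admit /o, u, ɔ/. No other single listed feature picks out exactly this set either, so fewer than two features will not do.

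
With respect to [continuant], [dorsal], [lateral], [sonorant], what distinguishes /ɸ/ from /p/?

/ɸ/ is the voiceless bilabial fricative and /p/ is the voiceless bilabial stop. Both are [-dorsal], [-lateral], [-sonorant]. /ɸ/ is [+continuant] while /p/ is [-continuant], so the distinguishing feature is [continuant].

[continuant]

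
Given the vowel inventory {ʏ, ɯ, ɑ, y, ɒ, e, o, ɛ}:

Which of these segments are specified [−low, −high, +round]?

o

The [−low] segments are /ʏ, ɯ, y, e, o, ɛ/.
Within that set, [−high] gives /e, o, ɛ/.
Within that set, [+round] leaves /o/.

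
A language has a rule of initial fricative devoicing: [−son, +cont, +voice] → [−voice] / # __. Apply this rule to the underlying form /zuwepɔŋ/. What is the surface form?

/z/ satisfies [−son, +cont, +voice] and sits in # __. The [−voice] counterpart of the voiced alveolar fricative is /s/. Other segments in /zuwepɔŋ/ either fail the structural description or are not in the environment, so the surface form is [suwepɔŋ].

[suwepɔŋ]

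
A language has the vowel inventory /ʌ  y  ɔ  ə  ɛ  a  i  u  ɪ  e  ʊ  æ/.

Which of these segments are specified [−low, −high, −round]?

Eliminate segments failing any feature: /y, i, u, ɪ, ʊ/ are [+high]; /ɔ/ is [+round]; /a, æ/ are [+low]. The remaining /ʌ, ə, ɛ, e/ satisfy [−low], [−high], [−round].

ʌ, ə, ɛ, e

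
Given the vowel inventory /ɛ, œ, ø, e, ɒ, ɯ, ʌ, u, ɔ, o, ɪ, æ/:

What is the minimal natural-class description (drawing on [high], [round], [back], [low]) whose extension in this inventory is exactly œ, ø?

[−back, +round]

Every target segment is [−back], [+round]; each remaining inventory member fails at least one of these. Each conjunct is needed — [+round] alone would also admit /ɒ, u, ɔ, o/; [−back] alone would also admit /ɛ, e, ɪ, æ/ — and no other single listed feature has exactly this extension, so two is the minimum.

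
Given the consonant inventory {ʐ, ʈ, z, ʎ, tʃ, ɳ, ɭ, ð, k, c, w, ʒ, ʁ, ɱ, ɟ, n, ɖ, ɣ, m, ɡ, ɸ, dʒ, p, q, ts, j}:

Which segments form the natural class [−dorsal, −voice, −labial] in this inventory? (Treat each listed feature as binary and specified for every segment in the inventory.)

Eliminate segments failing any feature: /ʐ, z, ɳ, ɭ, ð, ʒ, ɱ, n, ɖ, m, dʒ/ are [+voice]; /ʎ, k, c, w, ʁ, ɟ, ɣ, ɡ, q, j/ are [+dorsal]; /ɸ, p/ are [+labial]. The remaining /ʈ, tʃ, ts/ satisfy [−dorsal], [−voice], [−labial].

ʈ, tʃ, ts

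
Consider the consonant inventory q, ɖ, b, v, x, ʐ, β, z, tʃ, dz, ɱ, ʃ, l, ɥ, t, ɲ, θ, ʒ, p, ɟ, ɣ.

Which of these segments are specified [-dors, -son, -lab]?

ɖ, ʐ, z, tʃ, dz, ʃ, t, θ, ʒ

Eliminate segments failing any feature: /q, x, ɥ, ɲ, ɟ, ɣ/ are [+dorsal]; /b, v, β, p/ are [+labial]; /ɱ, l/ are [+sonorant]. The remaining /ɖ, ʐ, z, tʃ, dz, ʃ, t, θ, ʒ/ satisfy [-dorsal], [-sonorant], [-labial].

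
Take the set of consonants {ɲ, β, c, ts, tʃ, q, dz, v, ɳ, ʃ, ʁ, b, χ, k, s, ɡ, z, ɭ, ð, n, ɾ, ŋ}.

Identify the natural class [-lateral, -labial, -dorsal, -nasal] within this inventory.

ts, tʃ, dz, ʃ, s, z, ð, ɾ

Eliminate segments failing any feature: /ɲ, c, q, ʁ, χ, k, ɡ, ŋ/ are [+dorsal]; /β, v, b/ are [+labial]; /ɳ, n/ are [+nasal]; /ɭ/ is [+lateral]. The remaining /ts, tʃ, dz, ʃ, s, z, ð, ɾ/ satisfy [-lateral], [-labial], [-dorsal], [-nasal].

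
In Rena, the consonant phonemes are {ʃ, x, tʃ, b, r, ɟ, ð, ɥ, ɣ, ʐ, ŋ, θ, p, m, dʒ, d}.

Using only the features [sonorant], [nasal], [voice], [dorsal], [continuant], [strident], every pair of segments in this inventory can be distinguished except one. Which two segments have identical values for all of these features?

b, d

Both /b/ and /d/ are [−sonorant], [−nasal], [+voice], [−dorsal], [−continuant], [−strident]. Since the list omits [labial] and [coronal] — which do distinguish the voiced bilabial stop from the voiced alveolar stop — this pair collapses; all other pairs remain distinct.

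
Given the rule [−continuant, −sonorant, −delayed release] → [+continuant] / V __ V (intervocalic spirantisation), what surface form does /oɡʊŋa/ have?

[oɣʊŋa]

Only /ɡ/ occurs between two vowels (/o/ __ /ʊ/) and matches the structural description. It is a voiced velar stop, so [−continuant, −sonorant, −delayed release] holds; changing it to [+continuant] with all other features held fixed yields /ɣ/ (voiced velar fricative). No other segment meets both the structural description and the environment, so the output is [oɣʊŋa].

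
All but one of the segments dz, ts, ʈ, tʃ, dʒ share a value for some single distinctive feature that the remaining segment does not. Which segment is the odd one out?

/ts, dʒ, tʃ, dz/ are all [+delayed release], but /ʈ/ (voiceless retroflex stop) is [−delayed release]. No other single segment can be removed to leave a set sharing one feature value that the removed segment lacks, so /ʈ/ is the odd one out.

ʈ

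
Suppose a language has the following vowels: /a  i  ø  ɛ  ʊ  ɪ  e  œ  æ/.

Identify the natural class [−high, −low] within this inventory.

Eliminate segments failing any feature: /a, æ/ are [+low]; /i, ʊ, ɪ/ are [+high]. The remaining /ø, ɛ, e, œ/ satisfy [−high], [−low].

ø, ɛ, e, œ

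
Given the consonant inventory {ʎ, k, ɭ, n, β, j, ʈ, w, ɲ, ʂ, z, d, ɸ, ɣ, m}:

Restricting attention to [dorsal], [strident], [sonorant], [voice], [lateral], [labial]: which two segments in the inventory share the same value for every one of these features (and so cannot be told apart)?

/ɲ/ (palatal nasal) and /j/ (palatal glide) are both [+dorsal], [−strident], [+sonorant], [+voice], [−lateral], [−labial], so none of the listed features separates them. (They do differ in [nasal] and [continuant], which are not among the given features.) Every other pair in the inventory differs on at least one listed feature.

ɲ, j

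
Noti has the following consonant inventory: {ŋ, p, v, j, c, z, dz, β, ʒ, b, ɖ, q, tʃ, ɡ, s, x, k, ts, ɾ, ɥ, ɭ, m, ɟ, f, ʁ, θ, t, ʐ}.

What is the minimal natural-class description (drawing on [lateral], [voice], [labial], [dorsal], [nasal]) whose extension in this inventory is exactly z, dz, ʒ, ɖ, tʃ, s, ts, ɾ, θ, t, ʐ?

/z, dz, ʒ, ɖ, tʃ, s, ts, ɾ, θ, t, ʐ/ are all [-lateral], [-labial], [-dorsal], and no other segment in the inventory matches all three values. Dropping any one of them over-generates: [-labial, -dorsal] alone would also admit /ɭ/; [-lateral, -dorsal] alone would also admit /p, v, β, b, …/; [-lateral, -labial] alone would also admit /ŋ, j, c, q, …/. No other combination of two listed features picks out exactly this set either, so fewer than three features will not do.

[-lateral, -labial, -dorsal]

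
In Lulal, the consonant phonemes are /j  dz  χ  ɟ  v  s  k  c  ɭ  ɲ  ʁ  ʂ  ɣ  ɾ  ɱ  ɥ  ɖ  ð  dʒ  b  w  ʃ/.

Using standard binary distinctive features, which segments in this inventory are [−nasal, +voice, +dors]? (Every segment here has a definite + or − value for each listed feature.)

First, the [−nasal] segments are /j, dz, χ, ɟ, v, s, k, c, ɭ, ʁ, ʂ, ɣ, ɾ, ɥ, ɖ, ð, dʒ, b, w, ʃ/.
Among these, [+voice] gives /j, dz, ɟ, v, ɭ, ʁ, ɣ, ɾ, ɥ, ɖ, ð, dʒ, b, w/.
Of those, [+dorsal] leaves /j, ɟ, ʁ, ɣ, ɥ, w/.

j, ɟ, ʁ, ɣ, ɥ, w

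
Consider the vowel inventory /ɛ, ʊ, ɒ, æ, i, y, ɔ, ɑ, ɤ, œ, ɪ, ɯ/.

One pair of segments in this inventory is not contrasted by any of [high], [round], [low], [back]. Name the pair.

i, ɪ

Both /i/ and /ɪ/ are [+high], [-round], [-low], [-back]. Since the list omits [tense] — which does distinguish the high front unrounded tense vowel from the high front unrounded lax vowel — this pair collapses; all other pairs remain distinct.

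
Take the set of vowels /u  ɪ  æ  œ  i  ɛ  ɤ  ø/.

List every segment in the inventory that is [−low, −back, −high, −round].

ɛ

First, the [−low] segments are /u, ɪ, œ, i, ɛ, ɤ, ø/.
Among these, [−back] gives /ɪ, œ, i, ɛ, ø/.
Intersecting with [−high] gives /œ, ɛ, ø/.
Among these, [−round] leaves /ɛ/.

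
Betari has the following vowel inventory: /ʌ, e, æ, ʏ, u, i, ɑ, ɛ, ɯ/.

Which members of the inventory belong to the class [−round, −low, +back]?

ʌ, ɯ

Checking each segment against [−round], [−low], [+back]: /ʌ/ (mid back unrounded lax vowel), /ɯ/ (high back unrounded vowel) satisfy every feature; every other segment in the inventory fails at least one.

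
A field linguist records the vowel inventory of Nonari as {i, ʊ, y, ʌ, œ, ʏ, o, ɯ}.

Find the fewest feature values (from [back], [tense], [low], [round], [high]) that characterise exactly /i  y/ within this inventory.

[−back, +tense]

/i, y/ are all [−back], [+tense], and no other segment in the inventory matches both values. Dropping any one of them over-generates: [+tense] alone would also admit /o, ɯ/; [−back] alone would also admit /œ, ʏ/. No other single listed feature picks out exactly this set either, so fewer than two features will not do.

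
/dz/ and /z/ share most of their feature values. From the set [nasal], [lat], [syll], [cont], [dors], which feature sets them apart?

[continuant]

The two segments share [−nasal], [−lateral], [−syllabic], [−dorsal]. The only feature from the list on which they differ: /dz/ is [−continuant] while /z/ is [+continuant].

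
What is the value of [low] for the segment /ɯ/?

/ɯ/ is the high back unrounded vowel, hence [−low].

[−low]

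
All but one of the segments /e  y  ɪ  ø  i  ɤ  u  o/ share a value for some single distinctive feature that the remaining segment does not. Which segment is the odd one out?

ɪ

[tense] groups all but one: /i, ɤ, u, e, ø, o, y/ share [+tense] while /ɪ/ (high front unrounded lax vowel) alone is [−tense]. Removing any other segment would not leave a single-feature class that excludes it.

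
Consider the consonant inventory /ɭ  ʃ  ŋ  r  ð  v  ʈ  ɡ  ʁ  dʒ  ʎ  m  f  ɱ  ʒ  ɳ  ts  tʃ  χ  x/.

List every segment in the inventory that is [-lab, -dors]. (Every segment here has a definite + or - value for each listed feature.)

Checking each segment against [-labial], [-dorsal]: /ɭ/ (retroflex lateral approximant), /ʃ/ (voiceless postalveolar fricative), /r/ (alveolar trill), /ð/ (voiced dental fricative), /ʈ/ (voiceless retroflex stop), /dʒ/ (voiced postalveolar affricate), among others, satisfy every feature; every other segment in the inventory fails at least one.

ɭ, ʃ, r, ð, ʈ, dʒ, ʒ, ɳ, ts, tʃ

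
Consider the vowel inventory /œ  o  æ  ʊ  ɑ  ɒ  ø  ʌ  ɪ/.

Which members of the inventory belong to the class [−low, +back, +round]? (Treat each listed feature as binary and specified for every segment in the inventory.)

The [−low] segments are /œ, o, ʊ, ø, ʌ, ɪ/.
Then [+back] gives /o, ʊ, ʌ/.
Among these, [+round] leaves /o, ʊ/.

o, ʊ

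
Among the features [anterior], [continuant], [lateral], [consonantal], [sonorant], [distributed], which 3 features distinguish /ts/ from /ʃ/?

/ts/ (voiceless alveolar affricate) and /ʃ/ (voiceless postalveolar fricative) agree on [-lateral], [+consonantal], [-sonorant]. They differ on [continuant] (/ts/ [-], /ʃ/ [+]), [anterior] (/ts/ [+], /ʃ/ [-]), [distributed] (/ts/ [-], /ʃ/ [+]).

[continuant], [anterior], [distributed]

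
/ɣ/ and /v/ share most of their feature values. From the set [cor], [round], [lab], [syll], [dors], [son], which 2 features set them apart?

[labial], [dorsal]

The two segments share [-coronal], [-round], [-syllabic], [-sonorant]. The only features from the list on which they differ: /ɣ/ is [-labial] while /v/ is [+labial]; /ɣ/ is [+dorsal] while /v/ is [-dorsal].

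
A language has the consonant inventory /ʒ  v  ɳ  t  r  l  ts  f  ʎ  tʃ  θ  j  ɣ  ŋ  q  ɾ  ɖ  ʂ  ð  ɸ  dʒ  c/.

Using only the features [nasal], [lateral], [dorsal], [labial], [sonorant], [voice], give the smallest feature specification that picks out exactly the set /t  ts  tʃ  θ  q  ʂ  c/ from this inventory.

The class [−voice], [−labial] has exactly /t, ts, tʃ, θ, q, ʂ, c/ as its extension in this inventory. No smaller conjunction from the listed features achieves this: [−labial] alone would also admit /ʒ, ɳ, r, l, …/; [−voice] alone would also admit /f, ɸ/; and checking the remaining single features turns up none with this extension.

[−voice, −labial]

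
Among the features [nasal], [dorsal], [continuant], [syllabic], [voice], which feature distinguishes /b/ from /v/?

/b/ (voiced bilabial stop) and /v/ (voiced labiodental fricative) agree on [−nasal], [−dorsal], [−syllabic], [+voice]. They differ on [continuant] (/b/ [−], /v/ [+]).

[continuant]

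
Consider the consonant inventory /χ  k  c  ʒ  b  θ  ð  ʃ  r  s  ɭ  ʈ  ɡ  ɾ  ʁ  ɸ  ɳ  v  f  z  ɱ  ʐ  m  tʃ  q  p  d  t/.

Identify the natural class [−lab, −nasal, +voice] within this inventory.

Checking each segment against [−labial], [−nasal], [+voice]: /ʒ/ (voiced postalveolar fricative), /ð/ (voiced dental fricative), /r/ (alveolar trill), /ɭ/ (retroflex lateral approximant), /ɡ/ (voiced velar stop), /ɾ/ (alveolar tap), among others, satisfy every feature; every other segment in the inventory fails at least one.

ʒ, ð, r, ɭ, ɡ, ɾ, ʁ, z, ʐ, d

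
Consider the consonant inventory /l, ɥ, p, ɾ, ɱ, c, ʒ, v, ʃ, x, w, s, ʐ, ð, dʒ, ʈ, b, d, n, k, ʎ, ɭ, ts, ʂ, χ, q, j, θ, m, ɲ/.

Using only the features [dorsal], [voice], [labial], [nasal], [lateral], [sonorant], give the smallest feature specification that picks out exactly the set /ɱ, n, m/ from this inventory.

/ɱ, n, m/ are all [+nasal], [−dorsal], and no other segment in the inventory matches both values. Dropping any one of them over-generates: [−dorsal] alone would also admit /l, p, ɾ, ʒ, …/; [+nasal] alone would also admit /ɲ/. No other single listed feature picks out exactly this set either, so fewer than two features will not do.

[+nasal, −dorsal]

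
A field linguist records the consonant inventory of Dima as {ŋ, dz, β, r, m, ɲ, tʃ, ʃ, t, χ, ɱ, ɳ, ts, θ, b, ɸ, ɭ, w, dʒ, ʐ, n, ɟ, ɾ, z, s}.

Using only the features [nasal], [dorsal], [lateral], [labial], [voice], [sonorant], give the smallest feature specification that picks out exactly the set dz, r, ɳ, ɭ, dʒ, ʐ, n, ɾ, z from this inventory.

[+voice, −labial, −dorsal]

/dz, r, ɳ, ɭ, dʒ, ʐ, n, ɾ, z/ are all [+voice], [−labial], [−dorsal], and no other segment in the inventory matches all three values. Dropping any one of them over-generates: [−labial, −dorsal] alone would also admit /tʃ, ʃ, t, ts, …/; [+voice, −dorsal] alone would also admit /β, m, ɱ, b/; [+voice, −labial] alone would also admit /ŋ, ɲ, ɟ/. No other combination of two listed features picks out exactly this set either, so fewer than three features will not do.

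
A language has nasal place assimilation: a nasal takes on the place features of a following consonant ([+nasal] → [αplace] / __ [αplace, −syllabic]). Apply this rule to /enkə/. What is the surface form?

[eŋkə]

/n/ sits before the [+dorsal] consonant /k/, so it takes on [+dorsal] and surfaces as /ŋ/. The rest of the form is unaffected: [eŋkə].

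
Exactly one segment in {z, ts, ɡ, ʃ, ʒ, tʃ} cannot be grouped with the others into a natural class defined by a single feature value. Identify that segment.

ɡ

/tʃ, ʃ, ʒ, z, ts/ are all [+strident], but /ɡ/ (voiced velar stop) is [−strident]. No other single segment can be removed to leave a set sharing one feature value that the removed segment lacks, so /ɡ/ is the odd one out.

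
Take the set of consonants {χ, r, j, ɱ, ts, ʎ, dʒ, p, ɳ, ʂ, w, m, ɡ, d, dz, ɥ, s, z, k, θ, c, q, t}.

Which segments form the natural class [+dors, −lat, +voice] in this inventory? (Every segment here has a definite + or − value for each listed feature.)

j, w, ɡ, ɥ

Eliminate segments failing any feature: /χ, k, c, q/ are [−voice]; /r, ɱ, ts, dʒ, p, ɳ, ʂ, m, d, dz, s, z, θ, t/ are [−dorsal]; /ʎ/ is [+lateral]. The remaining /j, w, ɡ, ɥ/ satisfy [+dorsal], [−lateral], [+voice].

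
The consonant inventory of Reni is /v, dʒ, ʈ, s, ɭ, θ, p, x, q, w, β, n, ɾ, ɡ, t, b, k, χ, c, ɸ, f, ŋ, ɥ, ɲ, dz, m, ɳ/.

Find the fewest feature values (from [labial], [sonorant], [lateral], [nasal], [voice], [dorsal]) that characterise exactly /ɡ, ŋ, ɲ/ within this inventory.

[+voice, −labial, +dorsal]

The class [+voice], [−labial], [+dorsal] has exactly /ɡ, ŋ, ɲ/ as its extension in this inventory. No smaller conjunction from the listed features achieves this: [−labial, +dorsal] alone would also admit /x, q, k, χ, …/; [+voice, +dorsal] alone would also admit /w, ɥ/; [+voice, −labial] alone would also admit /dʒ, ɭ, n, ɾ, …/; and checking the remaining two-feature bundles turns up none with this extension.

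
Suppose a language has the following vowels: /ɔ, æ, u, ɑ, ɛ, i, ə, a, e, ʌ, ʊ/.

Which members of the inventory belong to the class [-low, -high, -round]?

Eliminate segments failing any feature: /ɔ/ is [+round]; /æ, ɑ, a/ are [+low]; /u, i, ʊ/ are [+high]. The remaining /ɛ, ə, e, ʌ/ satisfy [-low], [-high], [-round].

ɛ, ə, e, ʌ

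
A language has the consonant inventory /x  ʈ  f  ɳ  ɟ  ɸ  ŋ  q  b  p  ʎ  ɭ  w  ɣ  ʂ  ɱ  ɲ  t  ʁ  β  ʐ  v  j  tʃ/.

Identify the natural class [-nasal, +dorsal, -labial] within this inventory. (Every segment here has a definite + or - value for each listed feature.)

Among the inventory, the [-nasal] segments are /x, ʈ, f, ɟ, ɸ, q, b, p, ʎ, ɭ, w, ɣ, ʂ, t, ʁ, β, ʐ, v, j, tʃ/.
Intersecting with [+dorsal] gives /x, ɟ, q, ʎ, w, ɣ, ʁ, j/.
Among these, [-labial] leaves /x, ɟ, q, ʎ, ɣ, ʁ, j/.

x, ɟ, q, ʎ, ɣ, ʁ, j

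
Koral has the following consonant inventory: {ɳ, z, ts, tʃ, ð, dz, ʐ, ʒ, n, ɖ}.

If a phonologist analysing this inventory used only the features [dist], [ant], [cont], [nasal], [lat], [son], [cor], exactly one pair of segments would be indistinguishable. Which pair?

ts, dz

/ts/ (voiceless alveolar affricate) and /dz/ (voiced alveolar affricate) are both [-distributed], [+anterior], [-continuant], [-nasal], [-lateral], [-sonorant], [+coronal], so none of the listed features separates them. (They do differ in [voice], which is not among the given features.) Every other pair in the inventory differs on at least one listed feature.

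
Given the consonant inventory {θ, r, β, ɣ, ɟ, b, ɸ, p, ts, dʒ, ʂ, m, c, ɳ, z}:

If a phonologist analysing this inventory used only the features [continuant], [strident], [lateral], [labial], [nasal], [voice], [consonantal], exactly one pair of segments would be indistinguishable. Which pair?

/ɣ/ (voiced velar fricative) and /r/ (alveolar trill) are both [+continuant], [-strident], [-lateral], [-labial], [-nasal], [+voice], [+consonantal], so none of the listed features separates them. (They do differ in [sonorant], [coronal] and [dorsal], which are not among the given features.) Every other pair in the inventory differs on at least one listed feature.

ɣ, r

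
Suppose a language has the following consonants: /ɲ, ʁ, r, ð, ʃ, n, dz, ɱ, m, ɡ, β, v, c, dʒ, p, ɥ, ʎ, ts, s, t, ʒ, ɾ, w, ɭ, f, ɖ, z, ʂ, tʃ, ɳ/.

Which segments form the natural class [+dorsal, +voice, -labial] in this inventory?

ɲ, ʁ, ɡ, ʎ

Among the inventory, the [+dorsal] segments are /ɲ, ʁ, ɡ, c, ɥ, ʎ, w/.
Within that set, [+voice] gives /ɲ, ʁ, ɡ, ɥ, ʎ, w/.
Of those, [-labial] leaves /ɲ, ʁ, ɡ, ʎ/.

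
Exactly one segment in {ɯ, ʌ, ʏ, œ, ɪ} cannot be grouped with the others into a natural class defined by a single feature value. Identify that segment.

[tense] groups all but one: /œ, ʏ, ʌ, ɪ/ share [-tense] while /ɯ/ (high back unrounded vowel) alone is [+tense]. Removing any other segment would not leave a single-feature class that excludes it.

ɯ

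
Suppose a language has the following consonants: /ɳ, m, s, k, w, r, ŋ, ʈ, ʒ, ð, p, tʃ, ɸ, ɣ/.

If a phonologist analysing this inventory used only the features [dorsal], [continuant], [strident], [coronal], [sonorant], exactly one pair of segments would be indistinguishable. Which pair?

s, ʒ

On the given features, /s/ and /ʒ/ have an identical profile: [−dorsal], [+continuant], [+strident], [+coronal], [−sonorant]. No other two segments in the inventory coincide on all 5 features. (They do differ in [voice], [anterior] and [distributed], which are not among the given features.)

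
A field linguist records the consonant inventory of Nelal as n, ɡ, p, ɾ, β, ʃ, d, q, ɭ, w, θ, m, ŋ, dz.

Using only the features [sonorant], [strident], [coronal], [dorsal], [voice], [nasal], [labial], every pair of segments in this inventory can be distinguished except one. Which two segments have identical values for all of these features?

/ɭ/ (retroflex lateral approximant) and /ɾ/ (alveolar tap) are both [+sonorant], [−strident], [+coronal], [−dorsal], [+voice], [−nasal], [−labial], so none of the listed features separates them. (They do differ in [lateral] and [anterior], which are not among the given features.) Every other pair in the inventory differs on at least one listed feature.

ɭ, ɾ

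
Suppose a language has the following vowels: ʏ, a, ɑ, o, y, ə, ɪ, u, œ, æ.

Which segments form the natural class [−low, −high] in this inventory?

The [−low] segments are /ʏ, o, y, ə, ɪ, u, œ/.
Of those, [−high] leaves /o, ə, œ/.

o, ə, œ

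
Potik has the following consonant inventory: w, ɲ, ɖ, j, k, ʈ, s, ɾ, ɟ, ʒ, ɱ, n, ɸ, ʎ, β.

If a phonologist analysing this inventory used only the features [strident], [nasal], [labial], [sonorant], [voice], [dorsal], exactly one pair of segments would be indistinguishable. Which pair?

ʎ, j

Both /ʎ/ and /j/ are [-strident], [-nasal], [-labial], [+sonorant], [+voice], [+dorsal]. Since the list omits [lateral] — which does distinguish the palatal lateral approximant from the palatal glide — this pair collapses; all other pairs remain distinct.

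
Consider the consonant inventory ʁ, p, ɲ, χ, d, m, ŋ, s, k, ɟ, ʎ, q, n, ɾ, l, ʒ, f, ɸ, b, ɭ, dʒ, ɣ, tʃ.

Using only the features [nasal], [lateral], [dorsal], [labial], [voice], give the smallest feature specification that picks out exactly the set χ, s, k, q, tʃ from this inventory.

/χ, s, k, q, tʃ/ are all [-voice], [-labial], and no other segment in the inventory matches both values. Dropping any one of them over-generates: [-labial] alone would also admit /ʁ, ɲ, d, ŋ, …/; [-voice] alone would also admit /p, f, ɸ/. No other single listed feature picks out exactly this set either, so fewer than two features will not do.

[-voice, -labial]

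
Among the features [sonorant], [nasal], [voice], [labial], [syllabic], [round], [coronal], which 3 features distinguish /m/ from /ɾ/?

The two segments share [+sonorant], [+voice], [−syllabic], [−round]. The only features from the list on which they differ: /m/ is [+nasal] while /ɾ/ is [−nasal]; /m/ is [+labial] while /ɾ/ is [−labial]; /m/ is [−coronal] while /ɾ/ is [+coronal].

[nasal], [labial], [coronal]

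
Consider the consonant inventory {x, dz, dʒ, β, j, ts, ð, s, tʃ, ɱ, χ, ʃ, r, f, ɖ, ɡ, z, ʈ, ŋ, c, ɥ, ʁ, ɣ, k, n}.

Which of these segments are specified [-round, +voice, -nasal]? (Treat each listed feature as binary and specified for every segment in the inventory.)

dz, dʒ, β, j, ð, r, ɖ, ɡ, z, ʁ, ɣ

Checking each segment against [-round], [+voice], [-nasal]: /dz/ (voiced alveolar affricate), /dʒ/ (voiced postalveolar affricate), /β/ (voiced bilabial fricative), /j/ (palatal glide), /ð/ (voiced dental fricative), /r/ (alveolar trill), among others, satisfy every feature; every other segment in the inventory fails at least one.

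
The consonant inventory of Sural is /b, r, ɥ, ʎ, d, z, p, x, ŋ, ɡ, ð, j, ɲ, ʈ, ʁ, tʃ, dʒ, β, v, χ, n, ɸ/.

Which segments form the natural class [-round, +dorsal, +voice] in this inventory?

ʎ, ŋ, ɡ, j, ɲ, ʁ

Checking each segment against [-round], [+dorsal], [+voice]: /ʎ/ (palatal lateral approximant), /ŋ/ (velar nasal), /ɡ/ (voiced velar stop), /j/ (palatal glide), /ɲ/ (palatal nasal), /ʁ/ (voiced uvular fricative) satisfy every feature; every other segment in the inventory fails at least one.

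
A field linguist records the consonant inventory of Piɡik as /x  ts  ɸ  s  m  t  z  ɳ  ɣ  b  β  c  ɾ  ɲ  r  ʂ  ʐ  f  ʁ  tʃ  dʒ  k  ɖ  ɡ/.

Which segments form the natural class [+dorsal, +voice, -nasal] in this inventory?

ɣ, ʁ, ɡ

Eliminate segments failing any feature: /x, c, k/ are [-voice]; /ts, ɸ, s, m, t, z, ɳ, b, β, ɾ, r, ʂ, ʐ, f, tʃ, dʒ, ɖ/ are [-dorsal]; /ɲ/ is [+nasal]. The remaining /ɣ, ʁ, ɡ/ satisfy [+dorsal], [+voice], [-nasal].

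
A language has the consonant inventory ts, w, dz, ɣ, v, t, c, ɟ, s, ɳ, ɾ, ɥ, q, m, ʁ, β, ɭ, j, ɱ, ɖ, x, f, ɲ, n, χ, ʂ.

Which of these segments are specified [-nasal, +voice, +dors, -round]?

Eliminate segments failing any feature: /ts, t, c, s, q, x, f, χ, ʂ/ are [-voice]; /w, ɥ/ are [+round]; /dz, v, ɾ, β, ɭ, ɖ/ are [-dorsal]; /ɳ, m, ɱ, ɲ, n/ are [+nasal]. The remaining /ɣ, ɟ, ʁ, j/ satisfy [-nasal], [+voice], [+dorsal], [-round].

ɣ, ɟ, ʁ, j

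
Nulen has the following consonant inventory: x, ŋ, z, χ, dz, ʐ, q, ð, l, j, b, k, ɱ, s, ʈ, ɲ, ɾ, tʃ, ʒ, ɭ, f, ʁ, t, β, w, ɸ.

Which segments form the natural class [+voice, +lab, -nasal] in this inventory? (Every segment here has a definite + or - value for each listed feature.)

Checking each segment against [+voice], [+labial], [-nasal]: /b/ (voiced bilabial stop), /β/ (voiced bilabial fricative), /w/ (labial-velar glide) satisfy every feature; every other segment in the inventory fails at least one.

b, β, w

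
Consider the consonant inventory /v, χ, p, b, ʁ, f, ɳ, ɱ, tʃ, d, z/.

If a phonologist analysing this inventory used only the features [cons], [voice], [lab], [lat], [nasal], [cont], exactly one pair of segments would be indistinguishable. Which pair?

On the given features, /z/ and /ʁ/ have an identical profile: [+consonantal], [+voice], [−labial], [−lateral], [−nasal], [+continuant]. No other two segments in the inventory coincide on all 6 features. (They do differ in [coronal] and [dorsal], which are not among the given features.)

z, ʁ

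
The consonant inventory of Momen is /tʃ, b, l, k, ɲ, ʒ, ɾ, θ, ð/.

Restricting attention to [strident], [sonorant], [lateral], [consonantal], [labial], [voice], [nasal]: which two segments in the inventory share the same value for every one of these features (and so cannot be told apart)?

Both /θ/ and /k/ are [-strident], [-sonorant], [-lateral], [+consonantal], [-labial], [-voice], [-nasal]. Since the list omits [continuant], [coronal] and [dorsal] — which do distinguish the voiceless dental fricative from the voiceless velar stop — this pair collapses; all other pairs remain distinct.

θ, k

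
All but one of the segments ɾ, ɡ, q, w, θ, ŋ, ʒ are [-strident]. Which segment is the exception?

ʒ

/ɡ, ŋ, w, ɾ, q, θ/ are all [-strident]; /ʒ/ (voiced postalveolar fricative) is [+strident].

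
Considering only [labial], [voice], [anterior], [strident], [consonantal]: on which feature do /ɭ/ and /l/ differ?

[anterior]

/ɭ/ is the retroflex lateral approximant and /l/ is the alveolar lateral approximant. Both are [−labial], [+voice], [−strident], [+consonantal]. /ɭ/ is [−anterior] while /l/ is [+anterior], so the distinguishing feature is [anterior].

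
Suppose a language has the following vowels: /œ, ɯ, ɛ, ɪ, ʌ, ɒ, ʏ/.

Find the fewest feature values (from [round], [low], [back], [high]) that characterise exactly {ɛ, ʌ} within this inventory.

/ɛ, ʌ/ are all [-high], [-round], and no other segment in the inventory matches both values. Dropping any one of them over-generates: [-round] alone would also admit /ɯ, ɪ/; [-high] alone would also admit /œ, ɒ/. No other single listed feature picks out exactly this set either, so fewer than two features will not do.

[-high, -round]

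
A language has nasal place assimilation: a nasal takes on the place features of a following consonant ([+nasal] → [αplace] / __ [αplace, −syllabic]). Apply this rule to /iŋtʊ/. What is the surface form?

The only nasal preceding a consonant is /ŋ/ before /t/. /t/ is [+coronal], so /ŋ/ → /n/, giving [intʊ].

[intʊ]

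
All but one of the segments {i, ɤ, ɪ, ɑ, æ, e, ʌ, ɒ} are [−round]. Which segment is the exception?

ɒ

Every segment except /ɒ/ is [−round]. /ɒ/ (low back rounded vowel) is [+round], so it is the exception.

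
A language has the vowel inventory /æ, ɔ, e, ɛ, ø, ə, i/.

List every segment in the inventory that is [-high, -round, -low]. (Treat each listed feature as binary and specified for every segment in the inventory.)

e, ɛ, ə

Checking each segment against [-high], [-round], [-low]: /e/ (mid front unrounded tense vowel), /ɛ/ (mid front unrounded lax vowel), /ə/ (mid central vowel (schwa)) satisfy every feature; every other segment in the inventory fails at least one.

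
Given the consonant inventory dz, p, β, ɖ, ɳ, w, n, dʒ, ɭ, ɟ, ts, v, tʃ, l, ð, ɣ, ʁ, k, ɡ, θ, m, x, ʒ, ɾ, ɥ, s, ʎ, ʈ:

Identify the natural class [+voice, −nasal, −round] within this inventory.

The [+voice] segments are /dz, β, ɖ, ɳ, w, n, dʒ, ɭ, ɟ, v, l, ð, ɣ, ʁ, ɡ, m, ʒ, ɾ, ɥ, ʎ/.
Within that set, [−nasal] gives /dz, β, ɖ, w, dʒ, ɭ, ɟ, v, l, ð, ɣ, ʁ, ɡ, ʒ, ɾ, ɥ, ʎ/.
Within that set, [−round] leaves /dz, β, ɖ, dʒ, ɭ, ɟ, v, l, ð, ɣ, ʁ, ɡ, ʒ, ɾ, ʎ/.

dz, β, ɖ, dʒ, ɭ, ɟ, v, l, ð, ɣ, ʁ, ɡ, ʒ, ɾ, ʎ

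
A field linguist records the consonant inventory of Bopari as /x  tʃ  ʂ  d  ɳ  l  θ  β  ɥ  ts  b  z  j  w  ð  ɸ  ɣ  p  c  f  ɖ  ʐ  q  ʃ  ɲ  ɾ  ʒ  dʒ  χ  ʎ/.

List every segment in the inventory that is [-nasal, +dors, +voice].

ɥ, j, w, ɣ, ʎ

Eliminate segments failing any feature: /x, c, q, χ/ are [-voice]; /tʃ, ʂ, d, l, θ, β, ts, b, z, ð, ɸ, p, f, ɖ, ʐ, ʃ, ɾ, ʒ, dʒ/ are [-dorsal]; /ɳ, ɲ/ are [+nasal]. The remaining /ɥ, j, w, ɣ, ʎ/ satisfy [-nasal], [+dorsal], [+voice].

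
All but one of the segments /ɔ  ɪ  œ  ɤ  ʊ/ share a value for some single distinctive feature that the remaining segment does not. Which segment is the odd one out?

[tense] groups all but one: /ɪ, ɔ, œ, ʊ/ share [-tense] while /ɤ/ (mid back unrounded tense vowel) alone is [+tense]. Removing any other segment would not leave a single-feature class that excludes it.

ɤ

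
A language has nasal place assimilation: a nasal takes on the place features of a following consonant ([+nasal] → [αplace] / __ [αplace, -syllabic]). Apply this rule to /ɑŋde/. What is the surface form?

The only nasal preceding a consonant is /ŋ/ before /d/. /d/ is [+coronal], so /ŋ/ → /n/, giving [ɑnde].

[ɑnde]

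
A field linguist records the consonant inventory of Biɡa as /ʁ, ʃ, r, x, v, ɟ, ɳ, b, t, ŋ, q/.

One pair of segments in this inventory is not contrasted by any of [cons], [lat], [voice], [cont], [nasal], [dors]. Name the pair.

v, r

/v/ (voiced labiodental fricative) and /r/ (alveolar trill) are both [+consonantal], [−lateral], [+voice], [+continuant], [−nasal], [−dorsal], so none of the listed features separates them. (They do differ in [sonorant], [labial] and [coronal], which are not among the given features.) Every other pair in the inventory differs on at least one listed feature.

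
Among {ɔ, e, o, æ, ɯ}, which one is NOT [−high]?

/ɯ/ is the high back unrounded vowel, which is [+high]; the rest — /o, e, ɔ, æ/ — are [−high].

ɯ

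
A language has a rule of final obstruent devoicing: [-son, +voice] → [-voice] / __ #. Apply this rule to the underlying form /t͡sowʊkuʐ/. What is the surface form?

[t͡sowʊkuʂ]

The only segment in the rule's environment that also matches [-son, +voice] is /ʐ/. Applying [-voice] turns the voiced retroflex fricative into /ʂ/ (voiceless retroflex fricative), giving [t͡sowʊkuʂ].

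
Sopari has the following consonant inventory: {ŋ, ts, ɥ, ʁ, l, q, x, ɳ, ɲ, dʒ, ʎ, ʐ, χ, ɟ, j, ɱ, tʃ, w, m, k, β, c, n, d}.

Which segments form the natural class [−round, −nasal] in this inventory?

Eliminate segments failing any feature: /ŋ, ɳ, ɲ, ɱ, m, n/ are [+nasal]; /ɥ, w/ are [+round]. The remaining /ts, ʁ, l, q, x, dʒ, ʎ, ʐ, χ, ɟ, j, tʃ, k, β, c, d/ satisfy [−round], [−nasal].

ts, ʁ, l, q, x, dʒ, ʎ, ʐ, χ, ɟ, j, tʃ, k, β, c, d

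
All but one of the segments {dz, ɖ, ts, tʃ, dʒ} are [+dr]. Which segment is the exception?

Every segment except /ɖ/ is [+delayed release]. /ɖ/ (voiced retroflex stop) is [−delayed release], so it is the exception.

ɖ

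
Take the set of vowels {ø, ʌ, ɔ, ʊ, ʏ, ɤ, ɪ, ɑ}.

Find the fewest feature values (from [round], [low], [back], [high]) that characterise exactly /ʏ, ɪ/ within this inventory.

[+high, -back]

Every target segment is [+high], [-back]; each remaining inventory member fails at least one of these. Each conjunct is needed — [-back] alone would also admit /ø/; [+high] alone would also admit /ʊ/ — and no other single listed feature has exactly this extension, so two is the minimum.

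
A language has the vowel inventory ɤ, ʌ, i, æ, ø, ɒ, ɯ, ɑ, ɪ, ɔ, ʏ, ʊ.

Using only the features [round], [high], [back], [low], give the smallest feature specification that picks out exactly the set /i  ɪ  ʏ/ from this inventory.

[+high, −back]

/i, ɪ, ʏ/ are all [+high], [−back], and no other segment in the inventory matches both values. Dropping any one of them over-generates: [−back] alone would also admit /æ, ø/; [+high] alone would also admit /ɯ, ʊ/. No other single listed feature picks out exactly this set either, so fewer than two features will not do.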